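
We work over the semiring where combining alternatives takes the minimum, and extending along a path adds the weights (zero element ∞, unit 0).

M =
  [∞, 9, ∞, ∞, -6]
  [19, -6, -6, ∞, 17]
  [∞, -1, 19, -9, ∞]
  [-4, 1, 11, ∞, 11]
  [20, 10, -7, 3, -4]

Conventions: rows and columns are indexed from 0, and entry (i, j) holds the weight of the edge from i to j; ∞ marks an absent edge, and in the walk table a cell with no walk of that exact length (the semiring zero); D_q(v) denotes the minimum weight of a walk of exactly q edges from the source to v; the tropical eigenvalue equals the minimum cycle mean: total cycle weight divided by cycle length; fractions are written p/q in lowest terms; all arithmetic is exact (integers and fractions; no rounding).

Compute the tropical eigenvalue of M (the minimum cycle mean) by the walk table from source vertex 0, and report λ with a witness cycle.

q=0: [0, ∞, ∞, ∞, ∞]
q=1: [∞, 9, ∞, ∞, -6]
q=2: [14, 3, -13, -3, -10]
q=3: [-7, -14, -17, -22, -14]
q=4: [-26, -21, -21, -26, -18]
q=5: [-30, -27, -27, -30, -32]
Optimal cycle mean attained by: cycle 0->4->2->3->0, total (-6) + (-7) + (-9) + (-4), length 4.
Answer: λ = -13/2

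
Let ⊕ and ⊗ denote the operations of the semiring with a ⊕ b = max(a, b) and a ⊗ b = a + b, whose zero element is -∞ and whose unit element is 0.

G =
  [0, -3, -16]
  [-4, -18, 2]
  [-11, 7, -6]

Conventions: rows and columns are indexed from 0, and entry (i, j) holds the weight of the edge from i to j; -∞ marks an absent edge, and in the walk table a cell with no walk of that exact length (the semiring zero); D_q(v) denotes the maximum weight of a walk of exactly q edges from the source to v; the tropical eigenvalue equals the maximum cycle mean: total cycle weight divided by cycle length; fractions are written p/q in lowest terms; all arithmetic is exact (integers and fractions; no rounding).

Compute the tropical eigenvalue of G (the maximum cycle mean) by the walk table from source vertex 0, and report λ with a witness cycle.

q=0: [0, -∞, -∞]
q=1: [0, -3, -16]
q=2: [0, -3, -1]
q=3: [0, 6, -1]
Optimal cycle mean attained by: cycle 1->2->1, total 2 + 7, length 2.
Answer: λ = 9/2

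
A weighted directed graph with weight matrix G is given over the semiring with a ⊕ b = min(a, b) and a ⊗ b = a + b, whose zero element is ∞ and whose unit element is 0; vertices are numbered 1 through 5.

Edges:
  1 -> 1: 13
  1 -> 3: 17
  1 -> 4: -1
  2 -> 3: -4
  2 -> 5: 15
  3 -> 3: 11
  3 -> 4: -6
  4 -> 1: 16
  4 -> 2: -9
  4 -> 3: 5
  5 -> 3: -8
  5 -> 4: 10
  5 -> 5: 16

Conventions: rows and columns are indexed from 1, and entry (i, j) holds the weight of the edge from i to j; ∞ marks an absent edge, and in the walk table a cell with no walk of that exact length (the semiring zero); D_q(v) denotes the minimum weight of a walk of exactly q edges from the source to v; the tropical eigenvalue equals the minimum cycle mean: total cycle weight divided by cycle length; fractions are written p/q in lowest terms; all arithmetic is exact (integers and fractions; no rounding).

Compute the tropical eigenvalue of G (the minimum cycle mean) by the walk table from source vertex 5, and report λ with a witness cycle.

q=0: [∞, ∞, ∞, ∞, 0]
q=1: [∞, ∞, -8, 10, 16]
q=2: [26, 1, 3, -14, 32]
q=3: [2, -23, -9, -3, 16]
q=4: [13, -12, -27, -15, -8]
q=5: [1, -24, -16, -33, 3]
Optimal cycle mean attained by: cycle 2->3->4->2, total (-4) + (-6) + (-9), length 3.
Answer: λ = -19/3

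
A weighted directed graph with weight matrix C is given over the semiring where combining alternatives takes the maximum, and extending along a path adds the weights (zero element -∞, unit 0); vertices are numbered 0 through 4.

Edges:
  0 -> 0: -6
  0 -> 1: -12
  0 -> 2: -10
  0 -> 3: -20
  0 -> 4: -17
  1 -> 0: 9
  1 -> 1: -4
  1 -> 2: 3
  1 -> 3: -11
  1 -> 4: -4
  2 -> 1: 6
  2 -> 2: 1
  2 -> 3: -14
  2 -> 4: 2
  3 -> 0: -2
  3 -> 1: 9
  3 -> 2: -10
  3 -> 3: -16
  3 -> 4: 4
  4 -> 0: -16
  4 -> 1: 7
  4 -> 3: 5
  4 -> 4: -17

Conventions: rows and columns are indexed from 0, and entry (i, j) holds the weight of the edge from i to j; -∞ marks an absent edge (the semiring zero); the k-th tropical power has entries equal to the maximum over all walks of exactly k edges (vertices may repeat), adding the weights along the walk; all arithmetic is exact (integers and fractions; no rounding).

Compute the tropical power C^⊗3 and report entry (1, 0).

C^⊗2:
  [-3, -4, -9, -12, -8]
  [5, 9, 4, 1, 5]
  [15, 9, 9, 7, 3]
  [18, 11, 12, 9, 5]
  [16, 14, 10, -4, 9]
C^⊗3:
  [5, -1, -1, -3, -7]
  [18, 12, 12, 10, 6]
  [18, 16, 12, 8, 11]
  [20, 18, 14, 10, 14]
  [23, 16, 17, 14, 12]
Key observation: the optimum is the walk 1->2->1->0, with weight 3 + 6 + 9 = 18.
Optimal value attained by: walk 1->2->1->0.
Answer: (C^⊗3)[1][0] = 18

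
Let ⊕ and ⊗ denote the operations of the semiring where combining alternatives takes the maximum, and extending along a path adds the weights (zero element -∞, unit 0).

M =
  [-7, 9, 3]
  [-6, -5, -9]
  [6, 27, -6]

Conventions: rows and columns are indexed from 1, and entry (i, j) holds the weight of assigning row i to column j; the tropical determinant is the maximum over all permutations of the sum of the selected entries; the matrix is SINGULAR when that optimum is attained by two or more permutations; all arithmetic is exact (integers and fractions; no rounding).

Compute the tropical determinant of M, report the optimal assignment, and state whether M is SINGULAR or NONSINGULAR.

σ = (1, 2, 3): (-7) + (-5) + (-6) = -18
σ = (1, 3, 2): (-7) + (-9) + 27 = 11
σ = (2, 1, 3): 9 + (-6) + (-6) = -3
σ = (2, 3, 1): 9 + (-9) + 6 = 6
σ = (3, 1, 2): 3 + (-6) + 27 = 24
σ = (3, 2, 1): 3 + (-5) + 6 = 4
Optimal value attained by: σ = (3, 1, 2).
Answer: det⊕(M) = 24; verdict: NONSINGULAR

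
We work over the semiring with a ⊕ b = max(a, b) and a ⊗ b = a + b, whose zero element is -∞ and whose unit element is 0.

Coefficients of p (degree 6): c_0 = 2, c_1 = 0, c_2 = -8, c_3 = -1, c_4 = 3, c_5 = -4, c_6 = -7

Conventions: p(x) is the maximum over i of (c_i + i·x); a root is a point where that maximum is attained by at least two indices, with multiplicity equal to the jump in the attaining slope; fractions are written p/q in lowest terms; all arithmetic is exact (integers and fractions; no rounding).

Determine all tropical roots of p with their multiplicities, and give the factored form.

hull edge (i=0, c=2) to (i=4, c=3): slope 1/4, span 4
hull edge (i=4, c=3) to (i=6, c=-7): slope -5, span 2
Factored form: p(x) = -7 ⊗ (x ⊕ (-1/4)) ⊗ (x ⊕ (-1/4)) ⊗ (x ⊕ (-1/4)) ⊗ (x ⊕ (-1/4)) ⊗ (x ⊕ 5) ⊗ (x ⊕ 5)
Answer: roots = -1/4 (mult 4), 5 (mult 2)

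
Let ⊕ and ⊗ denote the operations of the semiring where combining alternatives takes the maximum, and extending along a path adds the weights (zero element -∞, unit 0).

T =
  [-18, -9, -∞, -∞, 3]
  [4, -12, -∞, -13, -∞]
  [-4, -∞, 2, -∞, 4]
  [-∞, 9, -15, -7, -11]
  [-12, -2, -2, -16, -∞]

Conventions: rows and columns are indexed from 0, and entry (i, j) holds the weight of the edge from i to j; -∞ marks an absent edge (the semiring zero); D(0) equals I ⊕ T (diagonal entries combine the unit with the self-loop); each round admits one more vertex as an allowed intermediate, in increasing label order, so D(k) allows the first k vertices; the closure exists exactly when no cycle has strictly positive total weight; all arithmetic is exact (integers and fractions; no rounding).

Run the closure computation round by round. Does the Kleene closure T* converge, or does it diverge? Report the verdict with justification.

Detection: at round 0, diagonal entry (2, 2) turns strictly positive.
Key observation: the cycle 2->2 has total weight 2, which is strictly positive.
Answer: DIVERGES — positive cycle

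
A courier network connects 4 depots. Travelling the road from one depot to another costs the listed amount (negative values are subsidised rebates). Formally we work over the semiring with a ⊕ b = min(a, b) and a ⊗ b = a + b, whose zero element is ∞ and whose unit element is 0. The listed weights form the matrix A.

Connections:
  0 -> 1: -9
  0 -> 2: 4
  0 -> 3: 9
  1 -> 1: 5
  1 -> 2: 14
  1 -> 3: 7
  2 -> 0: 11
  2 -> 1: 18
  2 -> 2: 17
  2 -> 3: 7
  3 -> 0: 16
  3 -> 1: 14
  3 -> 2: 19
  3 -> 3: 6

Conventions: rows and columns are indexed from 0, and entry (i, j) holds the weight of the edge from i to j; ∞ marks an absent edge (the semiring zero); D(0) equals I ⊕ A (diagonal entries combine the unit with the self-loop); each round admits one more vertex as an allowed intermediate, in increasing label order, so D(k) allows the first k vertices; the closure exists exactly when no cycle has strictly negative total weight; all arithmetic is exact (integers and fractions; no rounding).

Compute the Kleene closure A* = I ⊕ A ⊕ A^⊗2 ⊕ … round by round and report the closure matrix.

D(0):
  [0, -9, 4, 9]
  [∞, 0, 14, 7]
  [11, 18, 0, 7]
  [16, 14, 19, 0]
D(1):
  [0, -9, 4, 9]
  [∞, 0, 14, 7]
  [11, 2, 0, 7]
  [16, 7, 19, 0]
D(2):
  [0, -9, 4, -2]
  [∞, 0, 14, 7]
  [11, 2, 0, 7]
  [16, 7, 19, 0]
D(3):
  [0, -9, 4, -2]
  [25, 0, 14, 7]
  [11, 2, 0, 7]
  [16, 7, 19, 0]
D(4):
  [0, -9, 4, -2]
  [23, 0, 14, 7]
  [11, 2, 0, 7]
  [16, 7, 19, 0]
Answer: A* = [[0, -9, 4, -2], [23, 0, 14, 7], [11, 2, 0, 7], [16, 7, 19, 0]]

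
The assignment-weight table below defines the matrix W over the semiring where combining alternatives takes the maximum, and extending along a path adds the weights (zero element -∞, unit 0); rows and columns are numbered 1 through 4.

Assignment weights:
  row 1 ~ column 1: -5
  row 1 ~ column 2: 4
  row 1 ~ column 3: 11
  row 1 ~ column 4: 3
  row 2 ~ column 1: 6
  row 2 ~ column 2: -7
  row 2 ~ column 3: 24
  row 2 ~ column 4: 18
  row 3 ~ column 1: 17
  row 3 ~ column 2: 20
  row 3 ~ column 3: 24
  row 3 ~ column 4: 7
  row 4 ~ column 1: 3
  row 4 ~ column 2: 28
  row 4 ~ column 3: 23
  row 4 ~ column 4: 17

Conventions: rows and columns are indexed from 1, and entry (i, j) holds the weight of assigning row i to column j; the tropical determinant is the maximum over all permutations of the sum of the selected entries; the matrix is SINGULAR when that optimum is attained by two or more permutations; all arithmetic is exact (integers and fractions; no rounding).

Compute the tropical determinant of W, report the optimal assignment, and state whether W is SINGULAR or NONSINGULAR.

σ = (1, 2, 3, 4): (-5) + (-7) + 24 + 17 = 29
σ = (1, 2, 4, 3): (-5) + (-7) + 7 + 23 = 18
σ = (1, 3, 2, 4): (-5) + 24 + 20 + 17 = 56
σ = (1, 3, 4, 2): (-5) + 24 + 7 + 28 = 54
σ = (1, 4, 2, 3): (-5) + 18 + 20 + 23 = 56
σ = (1, 4, 3, 2): (-5) + 18 + 24 + 28 = 65
σ = (2, 1, 3, 4): 4 + 6 + 24 + 17 = 51
σ = (2, 1, 4, 3): 4 + 6 + 7 + 23 = 40
σ = (2, 3, 1, 4): 4 + 24 + 17 + 17 = 62
σ = (2, 3, 4, 1): 4 + 24 + 7 + 3 = 38
σ = (2, 4, 1, 3): 4 + 18 + 17 + 23 = 62
σ = (2, 4, 3, 1): 4 + 18 + 24 + 3 = 49
σ = (3, 1, 2, 4): 11 + 6 + 20 + 17 = 54
σ = (3, 1, 4, 2): 11 + 6 + 7 + 28 = 52
σ = (3, 2, 1, 4): 11 + (-7) + 17 + 17 = 38
σ = (3, 2, 4, 1): 11 + (-7) + 7 + 3 = 14
σ = (3, 4, 1, 2): 11 + 18 + 17 + 28 = 74
σ = (3, 4, 2, 1): 11 + 18 + 20 + 3 = 52
σ = (4, 1, 2, 3): 3 + 6 + 20 + 23 = 52
σ = (4, 1, 3, 2): 3 + 6 + 24 + 28 = 61
σ = (4, 2, 1, 3): 3 + (-7) + 17 + 23 = 36
σ = (4, 2, 3, 1): 3 + (-7) + 24 + 3 = 23
σ = (4, 3, 1, 2): 3 + 24 + 17 + 28 = 72
σ = (4, 3, 2, 1): 3 + 24 + 20 + 3 = 50
Optimal value attained by: σ = (3, 4, 1, 2).
Answer: det⊕(W) = 74; verdict: NONSINGULAR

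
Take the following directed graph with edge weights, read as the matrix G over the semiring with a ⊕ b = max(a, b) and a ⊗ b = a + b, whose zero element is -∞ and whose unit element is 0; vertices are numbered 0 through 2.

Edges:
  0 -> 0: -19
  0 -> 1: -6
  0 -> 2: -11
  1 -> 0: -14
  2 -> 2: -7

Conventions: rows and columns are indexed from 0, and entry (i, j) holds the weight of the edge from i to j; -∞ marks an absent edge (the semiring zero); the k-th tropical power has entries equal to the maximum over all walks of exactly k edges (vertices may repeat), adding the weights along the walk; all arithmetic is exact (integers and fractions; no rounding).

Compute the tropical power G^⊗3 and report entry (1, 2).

G^⊗2:
  [-20, -25, -18]
  [-33, -20, -25]
  [-∞, -∞, -14]
G^⊗3:
  [-39, -26, -25]
  [-34, -39, -32]
  [-∞, -∞, -21]
Key observation: the optimum is the walk 1->0->2->2, with weight (-14) + (-11) + (-7) = -32.
Optimal value attained by: walk 1->0->2->2.
Answer: (G^⊗3)[1][2] = -32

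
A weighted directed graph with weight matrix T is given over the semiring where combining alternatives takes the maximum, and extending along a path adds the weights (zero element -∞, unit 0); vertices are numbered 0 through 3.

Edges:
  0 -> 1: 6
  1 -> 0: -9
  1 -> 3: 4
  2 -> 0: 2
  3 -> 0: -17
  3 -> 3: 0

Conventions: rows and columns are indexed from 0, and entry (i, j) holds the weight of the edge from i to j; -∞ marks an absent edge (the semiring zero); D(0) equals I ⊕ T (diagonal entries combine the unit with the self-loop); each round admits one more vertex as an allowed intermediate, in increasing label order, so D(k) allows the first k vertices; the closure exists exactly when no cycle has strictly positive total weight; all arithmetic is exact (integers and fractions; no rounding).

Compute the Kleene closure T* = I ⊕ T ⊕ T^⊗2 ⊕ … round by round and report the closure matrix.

D(0):
  [0, 6, -∞, -∞]
  [-9, 0, -∞, 4]
  [2, -∞, 0, -∞]
  [-17, -∞, -∞, 0]
D(1):
  [0, 6, -∞, -∞]
  [-9, 0, -∞, 4]
  [2, 8, 0, -∞]
  [-17, -11, -∞, 0]
D(2):
  [0, 6, -∞, 10]
  [-9, 0, -∞, 4]
  [2, 8, 0, 12]
  [-17, -11, -∞, 0]
D(3):
  [0, 6, -∞, 10]
  [-9, 0, -∞, 4]
  [2, 8, 0, 12]
  [-17, -11, -∞, 0]
D(4):
  [0, 6, -∞, 10]
  [-9, 0, -∞, 4]
  [2, 8, 0, 12]
  [-17, -11, -∞, 0]
Answer: T* = [[0, 6, -∞, 10], [-9, 0, -∞, 4], [2, 8, 0, 12], [-17, -11, -∞, 0]]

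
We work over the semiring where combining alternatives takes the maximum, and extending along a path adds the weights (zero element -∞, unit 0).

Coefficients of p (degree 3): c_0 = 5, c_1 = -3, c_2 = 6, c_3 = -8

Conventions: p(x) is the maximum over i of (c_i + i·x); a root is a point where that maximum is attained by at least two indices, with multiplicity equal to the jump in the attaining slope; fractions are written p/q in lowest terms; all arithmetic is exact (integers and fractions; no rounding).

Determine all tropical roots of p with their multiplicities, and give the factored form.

hull edge (i=0, c=5) to (i=2, c=6): slope 1/2, span 2
hull edge (i=2, c=6) to (i=3, c=-8): slope -14, span 1
Factored form: p(x) = -8 ⊗ (x ⊕ (-1/2)) ⊗ (x ⊕ (-1/2)) ⊗ (x ⊕ 14)
Answer: roots = -1/2 (mult 2), 14 (mult 1)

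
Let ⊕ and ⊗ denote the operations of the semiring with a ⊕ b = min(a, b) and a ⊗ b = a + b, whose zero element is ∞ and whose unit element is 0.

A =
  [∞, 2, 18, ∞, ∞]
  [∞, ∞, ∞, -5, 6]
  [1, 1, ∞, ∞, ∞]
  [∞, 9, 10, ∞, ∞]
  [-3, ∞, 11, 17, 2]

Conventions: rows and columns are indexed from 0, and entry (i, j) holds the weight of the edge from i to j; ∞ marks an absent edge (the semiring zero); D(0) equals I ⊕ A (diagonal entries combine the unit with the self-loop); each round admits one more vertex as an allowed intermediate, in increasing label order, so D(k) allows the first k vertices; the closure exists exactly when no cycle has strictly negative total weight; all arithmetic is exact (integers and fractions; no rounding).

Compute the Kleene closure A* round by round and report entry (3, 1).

D(0):
  [0, 2, 18, ∞, ∞]
  [∞, 0, ∞, -5, 6]
  [1, 1, 0, ∞, ∞]
  [∞, 9, 10, 0, ∞]
  [-3, ∞, 11, 17, 0]
D(1):
  [0, 2, 18, ∞, ∞]
  [∞, 0, ∞, -5, 6]
  [1, 1, 0, ∞, ∞]
  [∞, 9, 10, 0, ∞]
  [-3, -1, 11, 17, 0]
D(2):
  [0, 2, 18, -3, 8]
  [∞, 0, ∞, -5, 6]
  [1, 1, 0, -4, 7]
  [∞, 9, 10, 0, 15]
  [-3, -1, 11, -6, 0]
D(3):
  [0, 2, 18, -3, 8]
  [∞, 0, ∞, -5, 6]
  [1, 1, 0, -4, 7]
  [11, 9, 10, 0, 15]
  [-3, -1, 11, -6, 0]
D(4):
  [0, 2, 7, -3, 8]
  [6, 0, 5, -5, 6]
  [1, 1, 0, -4, 7]
  [11, 9, 10, 0, 15]
  [-3, -1, 4, -6, 0]
D(5):
  [0, 2, 7, -3, 8]
  [3, 0, 5, -5, 6]
  [1, 1, 0, -4, 7]
  [11, 9, 10, 0, 15]
  [-3, -1, 4, -6, 0]
Answer: A*[3][1] = 9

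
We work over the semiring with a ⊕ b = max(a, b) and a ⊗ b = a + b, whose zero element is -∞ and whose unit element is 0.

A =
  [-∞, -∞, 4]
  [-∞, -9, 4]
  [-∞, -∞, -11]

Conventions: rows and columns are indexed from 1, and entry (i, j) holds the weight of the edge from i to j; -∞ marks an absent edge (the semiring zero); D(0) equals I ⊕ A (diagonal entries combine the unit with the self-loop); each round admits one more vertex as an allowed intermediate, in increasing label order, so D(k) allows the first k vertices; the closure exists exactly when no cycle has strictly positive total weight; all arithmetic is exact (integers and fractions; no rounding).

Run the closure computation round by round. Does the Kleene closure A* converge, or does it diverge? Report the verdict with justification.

D(0):
  [0, -∞, 4]
  [-∞, 0, 4]
  [-∞, -∞, 0]
D(1):
  [0, -∞, 4]
  [-∞, 0, 4]
  [-∞, -∞, 0]
D(2):
  [0, -∞, 4]
  [-∞, 0, 4]
  [-∞, -∞, 0]
D(3):
  [0, -∞, 4]
  [-∞, 0, 4]
  [-∞, -∞, 0]
Key observation: every diagonal entry stays at the unit through all rounds, so no improving cycle exists.
Answer: CONVERGES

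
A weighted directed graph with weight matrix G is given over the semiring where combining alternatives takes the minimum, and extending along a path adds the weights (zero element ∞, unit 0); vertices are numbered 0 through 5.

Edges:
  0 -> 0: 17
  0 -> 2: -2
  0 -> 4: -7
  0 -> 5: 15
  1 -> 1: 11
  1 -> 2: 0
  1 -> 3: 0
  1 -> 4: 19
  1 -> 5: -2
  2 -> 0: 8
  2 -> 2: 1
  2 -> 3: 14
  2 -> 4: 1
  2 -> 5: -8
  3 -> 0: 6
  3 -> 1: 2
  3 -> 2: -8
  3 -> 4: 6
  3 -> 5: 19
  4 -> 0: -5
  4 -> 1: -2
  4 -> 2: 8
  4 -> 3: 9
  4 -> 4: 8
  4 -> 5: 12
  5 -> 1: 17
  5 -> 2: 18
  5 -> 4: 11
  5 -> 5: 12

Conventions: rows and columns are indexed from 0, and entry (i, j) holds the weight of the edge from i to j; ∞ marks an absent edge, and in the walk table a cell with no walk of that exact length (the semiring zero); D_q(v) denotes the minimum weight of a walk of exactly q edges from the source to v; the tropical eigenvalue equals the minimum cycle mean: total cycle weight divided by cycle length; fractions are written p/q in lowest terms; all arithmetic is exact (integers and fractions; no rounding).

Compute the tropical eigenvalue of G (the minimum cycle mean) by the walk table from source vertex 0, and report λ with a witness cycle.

q=0: [0, ∞, ∞, ∞, ∞, ∞]
q=1: [17, ∞, -2, ∞, -7, 15]
q=2: [-12, -9, -1, 2, -1, -10]
q=3: [-6, -3, -14, -9, -19, -11]
q=4: [-24, -21, -17, -10, -13, -22]
q=5: [-18, -15, -26, -21, -31, -25]
q=6: [-36, -33, -29, -22, -25, -34]
Optimal cycle mean attained by: cycle 0->4->0, total (-7) + (-5), length 2.
Answer: λ = -6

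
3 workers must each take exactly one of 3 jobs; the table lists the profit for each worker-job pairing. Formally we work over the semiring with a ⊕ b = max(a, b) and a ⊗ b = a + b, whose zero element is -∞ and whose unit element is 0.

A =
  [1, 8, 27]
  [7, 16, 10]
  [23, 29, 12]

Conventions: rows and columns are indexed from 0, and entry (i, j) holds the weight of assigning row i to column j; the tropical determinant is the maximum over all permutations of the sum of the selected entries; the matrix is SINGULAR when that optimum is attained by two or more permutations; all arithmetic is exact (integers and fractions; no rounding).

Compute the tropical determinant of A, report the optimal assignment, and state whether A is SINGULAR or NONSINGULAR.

σ = (0, 1, 2): 1 + 16 + 12 = 29
σ = (0, 2, 1): 1 + 10 + 29 = 40
σ = (1, 0, 2): 8 + 7 + 12 = 27
σ = (1, 2, 0): 8 + 10 + 23 = 41
σ = (2, 0, 1): 27 + 7 + 29 = 63
σ = (2, 1, 0): 27 + 16 + 23 = 66
Optimal value attained by: σ = (2, 1, 0).
Answer: det⊕(A) = 66; verdict: NONSINGULAR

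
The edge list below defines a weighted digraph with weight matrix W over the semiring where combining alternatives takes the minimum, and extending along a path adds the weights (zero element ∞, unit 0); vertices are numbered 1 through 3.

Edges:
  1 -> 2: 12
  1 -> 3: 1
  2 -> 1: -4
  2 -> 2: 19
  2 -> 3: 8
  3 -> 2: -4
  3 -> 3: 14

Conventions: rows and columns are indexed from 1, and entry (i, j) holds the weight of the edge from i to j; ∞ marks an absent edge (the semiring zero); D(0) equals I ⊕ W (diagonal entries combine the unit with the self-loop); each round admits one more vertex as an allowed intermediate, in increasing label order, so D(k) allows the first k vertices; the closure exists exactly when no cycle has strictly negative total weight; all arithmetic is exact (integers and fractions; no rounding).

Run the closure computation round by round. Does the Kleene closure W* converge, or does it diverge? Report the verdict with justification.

D(0):
  [0, 12, 1]
  [-4, 0, 8]
  [∞, -4, 0]
D(1):
  [0, 12, 1]
  [-4, 0, -3]
  [∞, -4, 0]
Detection: at round 2, diagonal entry (3, 3) turns strictly negative.
Key observation: the cycle 3->2->1->3 has total weight (-4) + (-4) + 1, which is strictly negative.
Answer: DIVERGES — negative cycle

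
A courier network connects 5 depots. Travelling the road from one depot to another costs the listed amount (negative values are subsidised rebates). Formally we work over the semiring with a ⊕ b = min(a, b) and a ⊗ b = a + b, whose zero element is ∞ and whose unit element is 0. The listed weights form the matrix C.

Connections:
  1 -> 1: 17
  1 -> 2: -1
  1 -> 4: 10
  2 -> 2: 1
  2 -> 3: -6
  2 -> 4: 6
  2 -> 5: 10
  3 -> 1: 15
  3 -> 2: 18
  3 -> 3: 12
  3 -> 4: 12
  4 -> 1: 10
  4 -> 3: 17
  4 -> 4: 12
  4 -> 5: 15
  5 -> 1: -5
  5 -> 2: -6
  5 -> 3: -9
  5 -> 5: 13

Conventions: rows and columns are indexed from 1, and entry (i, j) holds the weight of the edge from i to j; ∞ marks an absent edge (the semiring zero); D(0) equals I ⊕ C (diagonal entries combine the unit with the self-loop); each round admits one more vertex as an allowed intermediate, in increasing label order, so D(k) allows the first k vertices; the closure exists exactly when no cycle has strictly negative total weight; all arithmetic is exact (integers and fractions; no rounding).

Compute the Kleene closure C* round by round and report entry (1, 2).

D(0):
  [0, -1, ∞, 10, ∞]
  [∞, 0, -6, 6, 10]
  [15, 18, 0, 12, ∞]
  [10, ∞, 17, 0, 15]
  [-5, -6, -9, ∞, 0]
D(1):
  [0, -1, ∞, 10, ∞]
  [∞, 0, -6, 6, 10]
  [15, 14, 0, 12, ∞]
  [10, 9, 17, 0, 15]
  [-5, -6, -9, 5, 0]
D(2):
  [0, -1, -7, 5, 9]
  [∞, 0, -6, 6, 10]
  [15, 14, 0, 12, 24]
  [10, 9, 3, 0, 15]
  [-5, -6, -12, 0, 0]
D(3):
  [0, -1, -7, 5, 9]
  [9, 0, -6, 6, 10]
  [15, 14, 0, 12, 24]
  [10, 9, 3, 0, 15]
  [-5, -6, -12, 0, 0]
D(4):
  [0, -1, -7, 5, 9]
  [9, 0, -6, 6, 10]
  [15, 14, 0, 12, 24]
  [10, 9, 3, 0, 15]
  [-5, -6, -12, 0, 0]
D(5):
  [0, -1, -7, 5, 9]
  [5, 0, -6, 6, 10]
  [15, 14, 0, 12, 24]
  [10, 9, 3, 0, 15]
  [-5, -6, -12, 0, 0]
Answer: C*[1][2] = -1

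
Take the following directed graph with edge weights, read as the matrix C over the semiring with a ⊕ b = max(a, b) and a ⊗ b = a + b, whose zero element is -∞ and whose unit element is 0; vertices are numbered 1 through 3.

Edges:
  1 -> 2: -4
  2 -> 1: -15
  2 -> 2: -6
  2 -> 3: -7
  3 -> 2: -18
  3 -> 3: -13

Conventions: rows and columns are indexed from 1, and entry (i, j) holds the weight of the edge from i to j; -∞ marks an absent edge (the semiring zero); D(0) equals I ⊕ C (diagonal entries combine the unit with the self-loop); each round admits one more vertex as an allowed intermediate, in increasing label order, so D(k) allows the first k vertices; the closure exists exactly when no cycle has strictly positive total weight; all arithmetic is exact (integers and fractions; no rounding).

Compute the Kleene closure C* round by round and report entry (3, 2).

D(0):
  [0, -4, -∞]
  [-15, 0, -7]
  [-∞, -18, 0]
D(1):
  [0, -4, -∞]
  [-15, 0, -7]
  [-∞, -18, 0]
D(2):
  [0, -4, -11]
  [-15, 0, -7]
  [-33, -18, 0]
D(3):
  [0, -4, -11]
  [-15, 0, -7]
  [-33, -18, 0]
Answer: C*[3][2] = -18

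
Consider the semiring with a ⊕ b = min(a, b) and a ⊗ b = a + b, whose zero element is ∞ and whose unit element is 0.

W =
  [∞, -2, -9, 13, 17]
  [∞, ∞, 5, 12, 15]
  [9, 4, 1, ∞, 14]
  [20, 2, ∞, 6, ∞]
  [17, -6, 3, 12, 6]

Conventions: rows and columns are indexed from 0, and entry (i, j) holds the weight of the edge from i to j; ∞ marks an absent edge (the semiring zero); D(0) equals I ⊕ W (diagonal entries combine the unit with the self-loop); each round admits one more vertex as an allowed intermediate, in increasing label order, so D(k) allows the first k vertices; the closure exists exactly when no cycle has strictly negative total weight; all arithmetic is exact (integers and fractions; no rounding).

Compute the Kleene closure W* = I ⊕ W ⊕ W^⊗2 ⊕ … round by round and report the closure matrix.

D(0):
  [0, -2, -9, 13, 17]
  [∞, 0, 5, 12, 15]
  [9, 4, 0, ∞, 14]
  [20, 2, ∞, 0, ∞]
  [17, -6, 3, 12, 0]
D(1):
  [0, -2, -9, 13, 17]
  [∞, 0, 5, 12, 15]
  [9, 4, 0, 22, 14]
  [20, 2, 11, 0, 37]
  [17, -6, 3, 12, 0]
D(2):
  [0, -2, -9, 10, 13]
  [∞, 0, 5, 12, 15]
  [9, 4, 0, 16, 14]
  [20, 2, 7, 0, 17]
  [17, -6, -1, 6, 0]
D(3):
  [0, -5, -9, 7, 5]
  [14, 0, 5, 12, 15]
  [9, 4, 0, 16, 14]
  [16, 2, 7, 0, 17]
  [8, -6, -1, 6, 0]
D(4):
  [0, -5, -9, 7, 5]
  [14, 0, 5, 12, 15]
  [9, 4, 0, 16, 14]
  [16, 2, 7, 0, 17]
  [8, -6, -1, 6, 0]
D(5):
  [0, -5, -9, 7, 5]
  [14, 0, 5, 12, 15]
  [9, 4, 0, 16, 14]
  [16, 2, 7, 0, 17]
  [8, -6, -1, 6, 0]
Answer: W* = [[0, -5, -9, 7, 5], [14, 0, 5, 12, 15], [9, 4, 0, 16, 14], [16, 2, 7, 0, 17], [8, -6, -1, 6, 0]]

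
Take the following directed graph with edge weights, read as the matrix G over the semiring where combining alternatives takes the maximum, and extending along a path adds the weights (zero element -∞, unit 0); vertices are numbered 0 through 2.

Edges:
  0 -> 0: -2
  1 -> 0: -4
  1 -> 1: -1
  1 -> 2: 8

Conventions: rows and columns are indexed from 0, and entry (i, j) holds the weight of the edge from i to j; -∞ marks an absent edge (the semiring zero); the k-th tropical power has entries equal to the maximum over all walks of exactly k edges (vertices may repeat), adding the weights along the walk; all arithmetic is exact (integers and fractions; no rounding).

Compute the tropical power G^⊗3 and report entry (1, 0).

G^⊗2:
  [-4, -∞, -∞]
  [-5, -2, 7]
  [-∞, -∞, -∞]
G^⊗3:
  [-6, -∞, -∞]
  [-6, -3, 6]
  [-∞, -∞, -∞]
Key observation: the optimum is the walk 1->1->1->0, with weight (-1) + (-1) + (-4) = -6.
Optimal value attained by: walk 1->1->1->0.
Answer: (G^⊗3)[1][0] = -6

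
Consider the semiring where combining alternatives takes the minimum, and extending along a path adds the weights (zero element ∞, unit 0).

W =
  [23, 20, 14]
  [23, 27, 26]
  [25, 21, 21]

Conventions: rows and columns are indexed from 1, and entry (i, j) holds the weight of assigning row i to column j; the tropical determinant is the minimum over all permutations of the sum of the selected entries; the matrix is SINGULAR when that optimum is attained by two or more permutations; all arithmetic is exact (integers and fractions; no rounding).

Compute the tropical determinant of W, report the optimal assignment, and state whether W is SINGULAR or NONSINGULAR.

σ = (1, 2, 3): 23 + 27 + 21 = 71
σ = (1, 3, 2): 23 + 26 + 21 = 70
σ = (2, 1, 3): 20 + 23 + 21 = 64
σ = (2, 3, 1): 20 + 26 + 25 = 71
σ = (3, 1, 2): 14 + 23 + 21 = 58
σ = (3, 2, 1): 14 + 27 + 25 = 66
Optimal value attained by: σ = (3, 1, 2).
Answer: det⊕(W) = 58; verdict: NONSINGULAR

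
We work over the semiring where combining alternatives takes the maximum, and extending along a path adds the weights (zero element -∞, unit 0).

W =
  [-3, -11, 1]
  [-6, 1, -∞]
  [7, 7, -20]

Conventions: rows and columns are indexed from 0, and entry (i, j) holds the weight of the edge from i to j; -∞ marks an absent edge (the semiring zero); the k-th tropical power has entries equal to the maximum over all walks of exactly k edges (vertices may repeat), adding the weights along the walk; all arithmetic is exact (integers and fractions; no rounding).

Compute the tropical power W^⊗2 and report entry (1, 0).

W^⊗2:
  [8, 8, -2]
  [-5, 2, -5]
  [4, 8, 8]
Key observation: the optimum is the walk 1->1->0, with weight 1 + (-6) = -5.
Optimal value attained by: walk 1->1->0.
Answer: (W^⊗2)[1][0] = -5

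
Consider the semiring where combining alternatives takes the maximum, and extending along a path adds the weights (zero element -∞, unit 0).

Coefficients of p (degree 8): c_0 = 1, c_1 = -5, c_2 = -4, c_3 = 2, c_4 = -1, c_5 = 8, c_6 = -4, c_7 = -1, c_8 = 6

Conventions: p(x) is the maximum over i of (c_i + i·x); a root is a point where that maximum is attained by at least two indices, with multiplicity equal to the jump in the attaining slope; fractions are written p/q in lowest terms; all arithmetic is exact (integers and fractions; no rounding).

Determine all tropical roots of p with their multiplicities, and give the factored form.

hull edge (i=0, c=1) to (i=5, c=8): slope 7/5, span 5
hull edge (i=5, c=8) to (i=8, c=6): slope -2/3, span 3
Factored form: p(x) = 6 ⊗ (x ⊕ (-7/5)) ⊗ (x ⊕ (-7/5)) ⊗ (x ⊕ (-7/5)) ⊗ (x ⊕ (-7/5)) ⊗ (x ⊕ (-7/5)) ⊗ (x ⊕ 2/3) ⊗ (x ⊕ 2/3) ⊗ (x ⊕ 2/3)
Answer: roots = -7/5 (mult 5), 2/3 (mult 3)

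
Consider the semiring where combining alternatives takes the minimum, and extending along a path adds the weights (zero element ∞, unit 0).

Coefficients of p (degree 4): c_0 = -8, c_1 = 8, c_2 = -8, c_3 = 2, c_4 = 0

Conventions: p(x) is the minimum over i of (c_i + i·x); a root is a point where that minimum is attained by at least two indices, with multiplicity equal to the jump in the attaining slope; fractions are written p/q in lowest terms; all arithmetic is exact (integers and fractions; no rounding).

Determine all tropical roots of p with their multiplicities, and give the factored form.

hull edge (i=0, c=-8) to (i=2, c=-8): slope 0, span 2
hull edge (i=2, c=-8) to (i=4, c=0): slope 4, span 2
Factored form: p(x) = 0 ⊗ (x ⊕ (-4)) ⊗ (x ⊕ (-4)) ⊗ (x ⊕ 0) ⊗ (x ⊕ 0)
Answer: roots = -4 (mult 2), 0 (mult 2)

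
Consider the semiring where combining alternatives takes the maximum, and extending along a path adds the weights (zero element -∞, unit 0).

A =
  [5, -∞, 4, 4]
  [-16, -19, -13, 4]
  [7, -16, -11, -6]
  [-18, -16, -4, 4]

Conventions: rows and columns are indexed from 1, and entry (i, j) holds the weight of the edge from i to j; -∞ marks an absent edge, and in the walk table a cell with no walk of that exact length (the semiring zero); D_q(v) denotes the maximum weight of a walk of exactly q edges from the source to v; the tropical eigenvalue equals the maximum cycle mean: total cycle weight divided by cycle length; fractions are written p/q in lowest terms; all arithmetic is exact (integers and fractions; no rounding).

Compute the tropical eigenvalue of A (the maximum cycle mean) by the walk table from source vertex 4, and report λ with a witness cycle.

q=0: [-∞, -∞, -∞, 0]
q=1: [-18, -16, -4, 4]
q=2: [3, -12, 0, 8]
q=3: [8, -8, 7, 12]
q=4: [14, -4, 12, 16]
Optimal cycle mean attained by: cycle 1->3->1, total 4 + 7, length 2.
Answer: λ = 11/2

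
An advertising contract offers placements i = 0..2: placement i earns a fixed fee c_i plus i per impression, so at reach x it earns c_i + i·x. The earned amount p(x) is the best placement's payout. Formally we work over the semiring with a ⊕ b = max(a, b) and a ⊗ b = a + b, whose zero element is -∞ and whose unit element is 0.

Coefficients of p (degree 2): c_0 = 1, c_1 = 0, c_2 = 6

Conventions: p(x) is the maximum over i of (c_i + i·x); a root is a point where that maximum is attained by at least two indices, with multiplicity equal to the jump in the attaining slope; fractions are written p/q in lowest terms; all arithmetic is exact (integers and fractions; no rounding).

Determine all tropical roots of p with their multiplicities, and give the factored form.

hull edge (i=0, c=1) to (i=2, c=6): slope 5/2, span 2
Factored form: p(x) = 6 ⊗ (x ⊕ (-5/2)) ⊗ (x ⊕ (-5/2))
Answer: roots = -5/2 (mult 2)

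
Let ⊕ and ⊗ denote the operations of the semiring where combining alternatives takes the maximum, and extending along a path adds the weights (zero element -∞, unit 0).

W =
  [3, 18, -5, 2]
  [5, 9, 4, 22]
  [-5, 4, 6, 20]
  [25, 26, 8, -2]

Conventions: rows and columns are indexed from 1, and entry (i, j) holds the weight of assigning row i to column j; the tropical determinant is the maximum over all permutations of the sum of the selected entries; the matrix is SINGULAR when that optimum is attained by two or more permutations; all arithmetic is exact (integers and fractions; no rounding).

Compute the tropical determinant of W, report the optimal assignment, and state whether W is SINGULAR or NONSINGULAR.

σ = (1, 2, 3, 4): 3 + 9 + 6 + (-2) = 16
σ = (1, 2, 4, 3): 3 + 9 + 20 + 8 = 40
σ = (1, 3, 2, 4): 3 + 4 + 4 + (-2) = 9
σ = (1, 3, 4, 2): 3 + 4 + 20 + 26 = 53
σ = (1, 4, 2, 3): 3 + 22 + 4 + 8 = 37
σ = (1, 4, 3, 2): 3 + 22 + 6 + 26 = 57
σ = (2, 1, 3, 4): 18 + 5 + 6 + (-2) = 27
σ = (2, 1, 4, 3): 18 + 5 + 20 + 8 = 51
σ = (2, 3, 1, 4): 18 + 4 + (-5) + (-2) = 15
σ = (2, 3, 4, 1): 18 + 4 + 20 + 25 = 67
σ = (2, 4, 1, 3): 18 + 22 + (-5) + 8 = 43
σ = (2, 4, 3, 1): 18 + 22 + 6 + 25 = 71
σ = (3, 1, 2, 4): (-5) + 5 + 4 + (-2) = 2
σ = (3, 1, 4, 2): (-5) + 5 + 20 + 26 = 46
σ = (3, 2, 1, 4): (-5) + 9 + (-5) + (-2) = -3
σ = (3, 2, 4, 1): (-5) + 9 + 20 + 25 = 49
σ = (3, 4, 1, 2): (-5) + 22 + (-5) + 26 = 38
σ = (3, 4, 2, 1): (-5) + 22 + 4 + 25 = 46
σ = (4, 1, 2, 3): 2 + 5 + 4 + 8 = 19
σ = (4, 1, 3, 2): 2 + 5 + 6 + 26 = 39
σ = (4, 2, 1, 3): 2 + 9 + (-5) + 8 = 14
σ = (4, 2, 3, 1): 2 + 9 + 6 + 25 = 42
σ = (4, 3, 1, 2): 2 + 4 + (-5) + 26 = 27
σ = (4, 3, 2, 1): 2 + 4 + 4 + 25 = 35
Optimal value attained by: σ = (2, 4, 3, 1).
Answer: det⊕(W) = 71; verdict: NONSINGULAR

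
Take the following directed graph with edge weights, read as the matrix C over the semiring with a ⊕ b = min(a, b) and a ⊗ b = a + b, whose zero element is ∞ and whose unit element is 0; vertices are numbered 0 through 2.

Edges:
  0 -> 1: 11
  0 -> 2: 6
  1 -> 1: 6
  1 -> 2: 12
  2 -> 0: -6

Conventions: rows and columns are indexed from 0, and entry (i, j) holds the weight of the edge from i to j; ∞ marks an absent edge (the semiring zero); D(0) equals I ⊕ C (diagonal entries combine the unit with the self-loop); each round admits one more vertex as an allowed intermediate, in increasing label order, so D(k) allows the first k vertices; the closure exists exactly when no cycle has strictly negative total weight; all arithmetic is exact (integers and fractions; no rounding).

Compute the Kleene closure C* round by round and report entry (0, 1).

D(0):
  [0, 11, 6]
  [∞, 0, 12]
  [-6, ∞, 0]
D(1):
  [0, 11, 6]
  [∞, 0, 12]
  [-6, 5, 0]
D(2):
  [0, 11, 6]
  [∞, 0, 12]
  [-6, 5, 0]
D(3):
  [0, 11, 6]
  [6, 0, 12]
  [-6, 5, 0]
Answer: C*[0][1] = 11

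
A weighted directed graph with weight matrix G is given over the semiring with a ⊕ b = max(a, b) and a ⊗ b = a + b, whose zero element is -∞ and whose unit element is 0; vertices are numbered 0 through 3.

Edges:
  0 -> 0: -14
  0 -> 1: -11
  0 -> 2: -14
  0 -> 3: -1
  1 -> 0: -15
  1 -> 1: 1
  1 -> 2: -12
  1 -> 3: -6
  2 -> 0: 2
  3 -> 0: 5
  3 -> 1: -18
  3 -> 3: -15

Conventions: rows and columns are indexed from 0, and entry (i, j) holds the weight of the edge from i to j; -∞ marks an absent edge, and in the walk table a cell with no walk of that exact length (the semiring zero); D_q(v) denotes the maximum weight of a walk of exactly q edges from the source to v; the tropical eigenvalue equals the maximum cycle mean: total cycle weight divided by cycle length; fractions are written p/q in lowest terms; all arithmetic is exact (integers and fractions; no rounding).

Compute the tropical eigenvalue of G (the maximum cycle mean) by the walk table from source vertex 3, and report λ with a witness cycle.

q=0: [-∞, -∞, -∞, 0]
q=1: [5, -18, -∞, -15]
q=2: [-9, -6, -9, 4]
q=3: [9, -5, -18, -10]
q=4: [-5, -2, -5, 8]
Optimal cycle mean attained by: cycle 0->3->0, total (-1) + 5, length 2.
Answer: λ = 2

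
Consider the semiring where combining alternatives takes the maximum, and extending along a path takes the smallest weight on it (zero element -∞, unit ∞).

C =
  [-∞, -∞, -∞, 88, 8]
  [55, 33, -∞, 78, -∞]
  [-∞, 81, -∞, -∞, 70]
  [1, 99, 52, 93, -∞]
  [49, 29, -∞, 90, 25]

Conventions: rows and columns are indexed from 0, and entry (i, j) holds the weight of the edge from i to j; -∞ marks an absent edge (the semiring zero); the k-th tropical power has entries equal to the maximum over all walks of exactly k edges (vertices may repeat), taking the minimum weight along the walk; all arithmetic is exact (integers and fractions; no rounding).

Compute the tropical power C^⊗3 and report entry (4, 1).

C^⊗2:
  [8, 88, 52, 88, 8]
  [33, 78, 52, 78, 8]
  [55, 33, -∞, 78, 25]
  [55, 93, 52, 93, 52]
  [29, 90, 52, 90, 25]
C^⊗3:
  [55, 88, 52, 88, 52]
  [55, 78, 52, 78, 52]
  [33, 78, 52, 78, 25]
  [55, 93, 52, 93, 52]
  [55, 90, 52, 90, 52]
Key observation: the optimum is the walk 4->3->3->1, with weight 90 min 93 min 99 = 90.
Optimal value attained by: walk 4->3->3->1.
Answer: (C^⊗3)[4][1] = 90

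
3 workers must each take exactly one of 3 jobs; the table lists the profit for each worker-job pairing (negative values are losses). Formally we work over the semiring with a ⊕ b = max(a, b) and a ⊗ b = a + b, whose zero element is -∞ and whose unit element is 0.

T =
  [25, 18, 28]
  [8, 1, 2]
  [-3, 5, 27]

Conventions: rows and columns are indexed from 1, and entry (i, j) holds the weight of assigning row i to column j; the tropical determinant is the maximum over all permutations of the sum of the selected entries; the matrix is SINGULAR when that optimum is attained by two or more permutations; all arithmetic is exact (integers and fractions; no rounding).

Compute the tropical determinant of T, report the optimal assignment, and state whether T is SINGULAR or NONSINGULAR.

σ = (1, 2, 3): 25 + 1 + 27 = 53
σ = (1, 3, 2): 25 + 2 + 5 = 32
σ = (2, 1, 3): 18 + 8 + 27 = 53
σ = (2, 3, 1): 18 + 2 + (-3) = 17
σ = (3, 1, 2): 28 + 8 + 5 = 41
σ = (3, 2, 1): 28 + 1 + (-3) = 26
Optimal value attained by: σ = (1, 2, 3).
Answer: det⊕(T) = 53; verdict: SINGULAR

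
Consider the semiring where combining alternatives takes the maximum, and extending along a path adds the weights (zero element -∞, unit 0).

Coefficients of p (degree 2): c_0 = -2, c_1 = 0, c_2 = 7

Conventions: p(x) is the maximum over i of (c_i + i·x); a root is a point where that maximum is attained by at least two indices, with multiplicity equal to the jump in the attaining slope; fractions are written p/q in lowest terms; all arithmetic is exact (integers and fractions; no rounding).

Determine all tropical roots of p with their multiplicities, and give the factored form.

hull edge (i=0, c=-2) to (i=2, c=7): slope 9/2, span 2
Factored form: p(x) = 7 ⊗ (x ⊕ (-9/2)) ⊗ (x ⊕ (-9/2))
Answer: roots = -9/2 (mult 2)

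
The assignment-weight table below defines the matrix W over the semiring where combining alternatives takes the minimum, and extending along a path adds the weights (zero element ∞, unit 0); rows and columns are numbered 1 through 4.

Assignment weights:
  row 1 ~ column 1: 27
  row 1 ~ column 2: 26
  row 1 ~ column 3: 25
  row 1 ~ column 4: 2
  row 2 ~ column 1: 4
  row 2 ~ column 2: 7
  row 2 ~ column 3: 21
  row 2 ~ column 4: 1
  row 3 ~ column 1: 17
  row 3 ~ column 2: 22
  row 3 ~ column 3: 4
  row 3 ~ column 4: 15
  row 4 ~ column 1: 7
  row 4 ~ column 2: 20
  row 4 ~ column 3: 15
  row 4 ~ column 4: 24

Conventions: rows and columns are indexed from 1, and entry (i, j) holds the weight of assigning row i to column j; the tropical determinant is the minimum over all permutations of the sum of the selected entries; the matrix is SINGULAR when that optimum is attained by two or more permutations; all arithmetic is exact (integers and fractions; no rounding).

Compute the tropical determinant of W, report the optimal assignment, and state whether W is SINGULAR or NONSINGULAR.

σ = (1, 2, 3, 4): 27 + 7 + 4 + 24 = 62
σ = (1, 2, 4, 3): 27 + 7 + 15 + 15 = 64
σ = (1, 3, 2, 4): 27 + 21 + 22 + 24 = 94
σ = (1, 3, 4, 2): 27 + 21 + 15 + 20 = 83
σ = (1, 4, 2, 3): 27 + 1 + 22 + 15 = 65
σ = (1, 4, 3, 2): 27 + 1 + 4 + 20 = 52
σ = (2, 1, 3, 4): 26 + 4 + 4 + 24 = 58
σ = (2, 1, 4, 3): 26 + 4 + 15 + 15 = 60
σ = (2, 3, 1, 4): 26 + 21 + 17 + 24 = 88
σ = (2, 3, 4, 1): 26 + 21 + 15 + 7 = 69
σ = (2, 4, 1, 3): 26 + 1 + 17 + 15 = 59
σ = (2, 4, 3, 1): 26 + 1 + 4 + 7 = 38
σ = (3, 1, 2, 4): 25 + 4 + 22 + 24 = 75
σ = (3, 1, 4, 2): 25 + 4 + 15 + 20 = 64
σ = (3, 2, 1, 4): 25 + 7 + 17 + 24 = 73
σ = (3, 2, 4, 1): 25 + 7 + 15 + 7 = 54
σ = (3, 4, 1, 2): 25 + 1 + 17 + 20 = 63
σ = (3, 4, 2, 1): 25 + 1 + 22 + 7 = 55
σ = (4, 1, 2, 3): 2 + 4 + 22 + 15 = 43
σ = (4, 1, 3, 2): 2 + 4 + 4 + 20 = 30
σ = (4, 2, 1, 3): 2 + 7 + 17 + 15 = 41
σ = (4, 2, 3, 1): 2 + 7 + 4 + 7 = 20
σ = (4, 3, 1, 2): 2 + 21 + 17 + 20 = 60
σ = (4, 3, 2, 1): 2 + 21 + 22 + 7 = 52
Optimal value attained by: σ = (4, 2, 3, 1).
Answer: det⊕(W) = 20; verdict: NONSINGULAR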